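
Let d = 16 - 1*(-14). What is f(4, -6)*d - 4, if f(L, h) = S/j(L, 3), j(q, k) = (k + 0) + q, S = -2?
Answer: -88/7 ≈ -12.571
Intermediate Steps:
j(q, k) = k + q
d = 30 (d = 16 + 14 = 30)
f(L, h) = -2/(3 + L)
f(4, -6)*d - 4 = -2/(3 + 4)*30 - 4 = -2/7*30 - 4 = -60/7 - 4 = -88/7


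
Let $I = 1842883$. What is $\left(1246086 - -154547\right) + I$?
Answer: $3243516$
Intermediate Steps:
$\left(1246086 - -154547\right) + I = \left(1246086 - -154547\right) + 1842883 = \left(1246086 + 154547\right) + 1842883 = 1400633 + 1842883 = 3243516$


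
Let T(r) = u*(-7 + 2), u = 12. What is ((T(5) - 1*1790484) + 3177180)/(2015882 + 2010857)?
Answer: 1386636/4026739 ≈ 0.34436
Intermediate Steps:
T(r) = -60 (T(r) = 12*(-7 + 2) = 12*(-5) = -60)
((T(5) - 1*1790484) + 3177180)/(2015882 + 2010857) = ((-60 - 1*1790484) + 3177180)/(2015882 + 2010857) = ((-60 - 1790484) + 3177180)/4026739 = (-1790544 + 3177180)*(1/4026739) = 1386636*(1/4026739) = 1386636/4026739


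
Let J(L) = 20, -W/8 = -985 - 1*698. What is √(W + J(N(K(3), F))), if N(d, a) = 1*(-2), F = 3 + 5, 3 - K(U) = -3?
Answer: 2*√3371 ≈ 116.12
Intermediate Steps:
K(U) = 6 (K(U) = 3 - 1*(-3) = 3 + 3 = 6)
F = 8
N(d, a) = -2
W = 13464 (W = -8*(-985 - 1*698) = -8*(-985 - 698) = -8*(-1683) = 13464)
√(W + J(N(K(3), F))) = √(13464 + 20) = √13484 = 2*√3371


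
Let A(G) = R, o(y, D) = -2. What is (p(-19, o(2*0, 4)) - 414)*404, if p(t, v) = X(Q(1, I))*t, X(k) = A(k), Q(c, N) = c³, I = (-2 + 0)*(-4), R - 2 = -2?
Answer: -167256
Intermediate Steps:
R = 0 (R = 2 - 2 = 0)
I = 8 (I = -2*(-4) = 8)
A(G) = 0
X(k) = 0
p(t, v) = 0 (p(t, v) = 0*t = 0)
(p(-19, o(2*0, 4)) - 414)*404 = (0 - 414)*404 = -414*404 = -167256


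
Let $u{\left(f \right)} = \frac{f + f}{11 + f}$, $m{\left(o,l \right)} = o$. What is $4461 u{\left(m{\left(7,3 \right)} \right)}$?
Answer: $\frac{10409}{3} \approx 3469.7$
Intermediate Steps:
$u{\left(f \right)} = \frac{2 f}{11 + f}$
$4461 u{\left(m{\left(7,3 \right)} \right)} = 4461 \cdot 2 \cdot 7 \frac{1}{11 + 7} = 4461 \cdot 2 \cdot 7 \cdot \frac{1}{18} = 4461 \cdot \frac{7}{9} = \frac{10409}{3}$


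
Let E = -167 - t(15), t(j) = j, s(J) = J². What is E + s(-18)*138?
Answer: 44530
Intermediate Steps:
E = -182 (E = -167 - 1*15 = -167 - 15 = -182)
E + s(-18)*138 = -182 + (-18)²*138 = -182 + 324*138 = -182 + 44712 = 44530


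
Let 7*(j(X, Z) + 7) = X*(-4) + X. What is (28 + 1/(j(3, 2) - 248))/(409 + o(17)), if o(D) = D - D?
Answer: 50225/733746 ≈ 0.068450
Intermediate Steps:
j(X, Z) = -7 - 3*X/7 (j(X, Z) = -7 + (X*(-4) + X)/7 = -7 + (-4*X + X)/7 = -7 + (-3*X)/7 = -7 - 3*X/7)
o(D) = 0
(28 + 1/(j(3, 2) - 248))/(409 + o(17)) = (28 + 1/((-7 - 3/7*3) - 248))/(409 + 0) = (28 + 1/((-7 - 9/7) - 248))/409 = (28 + 1/(-58/7 - 248))*(1/409) = (28 + 1/(-1794/7))*(1/409) = (28 - 7/1794)*(1/409) = (50225/1794)*(1/409) = 50225/733746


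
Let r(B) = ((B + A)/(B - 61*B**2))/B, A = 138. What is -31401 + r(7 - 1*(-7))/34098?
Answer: -22376260061272/712597053 ≈ -31401.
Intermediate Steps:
r(B) = (138 + B)/(B*(B - 61*B**2)) (r(B) = ((B + 138)/(B - 61*B**2))/B = ((138 + B)/(B - 61*B**2))/B = (138 + B)/(B*(B - 61*B**2)))
-31401 + r(7 - 1*(-7))/34098 = -31401 + ((-138 - (7 - 1*(-7)))/((7 - 1*(-7))**2*(-1 + 61*(7 - 1*(-7)))))/34098 = -31401 + ((-138 - (7 + 7))/((7 + 7)**2*(-1 + 61*(7 + 7))))*(1/34098) = -31401 + ((-138 - 1*14)/(14**2*(-1 + 61*14)))*(1/34098) = -31401 + ((-138 - 14)/(196*(-1 + 854)))*(1/34098) = -31401 + ((1/196)*(-152)/853)*(1/34098) = -31401 + ((1/196)*(1/853)*(-152))*(1/34098) = -31401 - 38/41797*1/34098 = -31401 - 19/712597053 = -22376260061272/712597053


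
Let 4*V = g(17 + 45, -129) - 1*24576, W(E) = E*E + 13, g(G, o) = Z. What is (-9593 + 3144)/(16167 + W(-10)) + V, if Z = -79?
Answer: -100352299/16280 ≈ -6164.1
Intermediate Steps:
g(G, o) = -79
W(E) = 13 + E² (W(E) = E² + 13 = 13 + E²)
V = -24655/4 (V = (-79 - 1*24576)/4 = (-79 - 24576)/4 = (¼)*(-24655) = -24655/4 ≈ -6163.8)
(-9593 + 3144)/(16167 + W(-10)) + V = (-9593 + 3144)/(16167 + (13 + (-10)²)) - 24655/4 = -6449/(16167 + (13 + 100)) - 24655/4 = -6449/(16167 + 113) - 24655/4 = -6449/16280 - 24655/4 = -100352299/16280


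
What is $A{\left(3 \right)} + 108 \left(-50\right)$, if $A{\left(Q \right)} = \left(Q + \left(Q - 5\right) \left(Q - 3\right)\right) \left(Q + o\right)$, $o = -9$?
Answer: $-5418$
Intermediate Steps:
$A{\left(Q \right)} = \left(-9 + Q\right) \left(Q + \left(-5 + Q\right) \left(-3 + Q\right)\right)$ ($A{\left(Q \right)} = \left(Q + \left(Q - 5\right) \left(Q - 3\right)\right) \left(Q - 9\right) = \left(Q + \left(-5 + Q\right) \left(-3 + Q\right)\right) \left(-9 + Q\right) = \left(-9 + Q\right) \left(Q + \left(-5 + Q\right) \left(-3 + Q\right)\right)$)
$A{\left(3 \right)} + 108 \left(-50\right) = \left(-135 + 3^{3} - 16 \cdot 3^{2} + 78 \cdot 3\right) + 108 \left(-50\right) = \left(-135 + 27 - 144 + 234\right) - 5400 = -18 - 5400 = -5418$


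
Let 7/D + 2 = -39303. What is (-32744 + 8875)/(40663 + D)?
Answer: -134024435/228322744 ≈ -0.58700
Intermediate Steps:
D = -1/5615 (D = 7/(-2 - 39303) = 7/(-39305) = 7*(-1/39305) = -1/5615 ≈ -0.00017809)
(-32744 + 8875)/(40663 + D) = (-32744 + 8875)/(40663 - 1/5615) = -23869/228322744/5615 = -23869*5615/228322744 = -134024435/228322744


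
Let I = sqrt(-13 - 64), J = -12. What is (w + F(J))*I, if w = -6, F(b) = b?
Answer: -18*I*sqrt(77) ≈ -157.95*I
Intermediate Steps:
I = I*sqrt(77) (I = sqrt(-77) = I*sqrt(77) ≈ 8.775*I)
(w + F(J))*I = (-6 - 12)*(I*sqrt(77)) = -18*I*sqrt(77)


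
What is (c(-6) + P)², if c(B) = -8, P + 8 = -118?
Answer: 17956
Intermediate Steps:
P = -126 (P = -8 - 118 = -126)
(c(-6) + P)² = (-8 - 126)² = (-134)² = 17956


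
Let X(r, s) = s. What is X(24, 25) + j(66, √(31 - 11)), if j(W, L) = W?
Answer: 91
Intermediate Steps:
X(24, 25) + j(66, √(31 - 11)) = 25 + 66 = 91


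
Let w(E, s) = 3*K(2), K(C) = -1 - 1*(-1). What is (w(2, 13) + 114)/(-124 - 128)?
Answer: -19/42 ≈ -0.45238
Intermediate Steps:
K(C) = 0 (K(C) = -1 + 1 = 0)
w(E, s) = 0 (w(E, s) = 3*0 = 0)
(w(2, 13) + 114)/(-124 - 128) = (0 + 114)/(-124 - 128) = 114/(-252) = -1/252*114 = -19/42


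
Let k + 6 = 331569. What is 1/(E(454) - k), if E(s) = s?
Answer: -1/331109 ≈ -3.0202e-6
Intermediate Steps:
k = 331563 (k = -6 + 331569 = 331563)
1/(E(454) - k) = 1/(454 - 1*331563) = 1/(454 - 331563) = 1/(-331109) = -1/331109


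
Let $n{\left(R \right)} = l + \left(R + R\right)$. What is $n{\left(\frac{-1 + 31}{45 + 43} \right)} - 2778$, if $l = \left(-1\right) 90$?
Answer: $- \frac{63081}{22} \approx -2867.3$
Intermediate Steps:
$l = -90$
$n{\left(R \right)} = -90 + 2 R$ ($n{\left(R \right)} = -90 + \left(R + R\right) = -90 + 2 R$)
$n{\left(\frac{-1 + 31}{45 + 43} \right)} - 2778 = \left(-90 + 2 \frac{-1 + 31}{45 + 43}\right) - 2778 = \left(-90 + 2 \cdot \frac{30}{88}\right) - 2778 = \left(-90 + 2 \cdot 30 \cdot \frac{1}{88}\right) - 2778 = \left(-90 + 2 \cdot \frac{15}{44}\right) - 2778 = \left(-90 + \frac{15}{22}\right) - 2778 = - \frac{1965}{22} - 2778 = - \frac{63081}{22}$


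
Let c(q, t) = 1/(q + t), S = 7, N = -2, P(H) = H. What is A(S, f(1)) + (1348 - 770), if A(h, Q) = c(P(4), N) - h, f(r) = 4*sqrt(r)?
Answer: 1143/2 ≈ 571.50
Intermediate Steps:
A(h, Q) = 1/2 - h (A(h, Q) = 1/(4 - 2) - h = 1/2 - h)
A(S, f(1)) + (1348 - 770) = (1/2 - 1*7) + (1348 - 770) = (1/2 - 7) + 578 = -13/2 + 578 = 1143/2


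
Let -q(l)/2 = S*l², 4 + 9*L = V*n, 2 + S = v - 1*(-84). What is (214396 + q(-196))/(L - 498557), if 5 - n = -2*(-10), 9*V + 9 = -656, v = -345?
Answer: -275686362/6728863 ≈ -40.971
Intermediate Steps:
V = -665/9 (V = -1 + (⅑)*(-656) = -1 - 656/9 = -665/9 ≈ -73.889)
n = -15 (n = 5 - (-2)*(-10) = 5 - 1*20 = 5 - 20 = -15)
S = -263 (S = -2 + (-345 - 1*(-84)) = -2 + (-345 + 84) = -2 - 261 = -263)
L = 3313/27 (L = -4/9 + (-665/9*(-15))/9 = -4/9 + (⅑)*(3325/3) = -4/9 + 3325/27 = 3313/27 ≈ 122.70)
q(l) = 526*l² (q(l) = -(-526)*l² = 526*l²)
(214396 + q(-196))/(L - 498557) = (214396 + 526*(-196)²)/(3313/27 - 498557) = (214396 + 526*38416)/(-13457726/27) = (214396 + 20206816)*(-27/13457726) = 20421212*(-27/13457726) = -275686362/6728863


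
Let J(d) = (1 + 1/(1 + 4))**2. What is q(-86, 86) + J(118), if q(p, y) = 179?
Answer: 4511/25 ≈ 180.44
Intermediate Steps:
J(d) = 36/25 (J(d) = (1 + 1/5)**2 = (6/5)**2 = 36/25)
q(-86, 86) + J(118) = 179 + 36/25 = 4511/25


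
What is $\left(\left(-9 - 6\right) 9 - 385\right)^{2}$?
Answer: $270400$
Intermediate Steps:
$\left(\left(-9 - 6\right) 9 - 385\right)^{2} = \left(\left(-15\right) 9 - 385\right)^{2} = \left(-135 - 385\right)^{2} = \left(-520\right)^{2} = 270400$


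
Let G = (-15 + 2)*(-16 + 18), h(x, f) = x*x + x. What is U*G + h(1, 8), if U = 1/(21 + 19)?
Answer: 27/20 ≈ 1.3500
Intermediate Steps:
h(x, f) = x + x**2 (h(x, f) = x**2 + x = x + x**2)
G = -26 (G = -13*2 = -26)
U = 1/40 ≈ 0.025000
U*G + h(1, 8) = (1/40)*(-26) + 1*(1 + 1) = -13/20 + 1*2 = -13/20 + 2 = 27/20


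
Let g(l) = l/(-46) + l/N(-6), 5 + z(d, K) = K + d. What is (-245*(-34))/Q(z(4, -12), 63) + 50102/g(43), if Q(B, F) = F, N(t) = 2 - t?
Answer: 83941142/7353 ≈ 11416.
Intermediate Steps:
z(d, K) = -5 + K + d (z(d, K) = -5 + (K + d) = -5 + K + d)
g(l) = 19*l/184 (g(l) = l/(-46) + l/(2 - 1*(-6)) = l*(-1/46) + l/(2 + 6) = -l/46 + l/8 = 19*l/184)
(-245*(-34))/Q(z(4, -12), 63) + 50102/g(43) = -245*(-34)/63 + 50102/(((19/184)*43)) = 8330*(1/63) + 50102/(817/184) = 1190/9 + 50102*(184/817) = 1190/9 + 9218768/817 = 83941142/7353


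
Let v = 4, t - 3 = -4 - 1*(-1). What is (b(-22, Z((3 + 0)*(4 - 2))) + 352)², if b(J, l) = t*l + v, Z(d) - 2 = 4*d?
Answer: 126736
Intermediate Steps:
t = 0 (t = 3 + (-4 - 1*(-1)) = 3 + (-4 + 1) = 3 - 3 = 0)
Z(d) = 2 + 4*d
b(J, l) = 4 (b(J, l) = 0*l + 4 = 0 + 4 = 4)
(b(-22, Z((3 + 0)*(4 - 2))) + 352)² = (4 + 352)² = 356² = 126736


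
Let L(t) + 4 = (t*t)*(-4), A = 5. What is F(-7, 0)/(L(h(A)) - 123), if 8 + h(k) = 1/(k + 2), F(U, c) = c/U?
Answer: 0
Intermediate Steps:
h(k) = -8 + 1/(2 + k) (h(k) = -8 + 1/(k + 2) = -8 + 1/(2 + k))
L(t) = -4 - 4*t² (L(t) = -4 + (t*t)*(-4) = -4 + t²*(-4) = -4 - 4*t²)
F(-7, 0)/(L(h(A)) - 123) = (0/(-7))/((-4 - 4*(-15 - 8*5)²/(2 + 5)²) - 123) = (0*(-⅐))/((-4 - 4*(-15 - 40)²/49) - 123) = 0/((-4 - 4*((⅐)*(-55))²) - 123) = 0/((-4 - 4*(-55/7)²) - 123) = 0/((-4 - 4*3025/49) - 123) = 0/((-4 - 12100/49) - 123) = 0/(-12296/49 - 123) = 0/(-18323/49) = -49/18323*0 = 0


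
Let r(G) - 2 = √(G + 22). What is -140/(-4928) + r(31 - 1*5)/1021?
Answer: 5457/179696 + 4*√3/1021 ≈ 0.037154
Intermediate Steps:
r(G) = 2 + √(22 + G) (r(G) = 2 + √(G + 22) = 2 + √(22 + G))
-140/(-4928) + r(31 - 1*5)/1021 = -140/(-4928) + (2 + √(22 + (31 - 1*5)))/1021 = -140*(-1/4928) + (2 + √(22 + (31 - 5)))*(1/1021) = 5/176 + (2 + √(22 + 26))*(1/1021) = 5/176 + (2 + √48)*(1/1021) = 5/176 + (2 + 4*√3)*(1/1021) = 5/176 + (2/1021 + 4*√3/1021) = 5457/179696 + 4*√3/1021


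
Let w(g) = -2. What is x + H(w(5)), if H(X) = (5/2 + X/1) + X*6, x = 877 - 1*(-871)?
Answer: 3473/2 ≈ 1736.5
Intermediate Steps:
x = 1748 (x = 877 + 871 = 1748)
H(X) = 5/2 + 7*X (H(X) = (5*(½) + X*1) + 6*X = (5/2 + X) + 6*X = 5/2 + 7*X)
x + H(w(5)) = 1748 + (5/2 + 7*(-2)) = 1748 + (5/2 - 14) = 1748 - 23/2 = 3473/2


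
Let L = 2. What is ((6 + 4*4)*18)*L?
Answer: 792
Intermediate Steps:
((6 + 4*4)*18)*L = ((6 + 4*4)*18)*2 = ((6 + 16)*18)*2 = (22*18)*2 = 396*2 = 792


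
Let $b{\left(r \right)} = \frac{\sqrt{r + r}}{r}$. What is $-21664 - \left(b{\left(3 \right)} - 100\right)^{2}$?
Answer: $- \frac{94994}{3} + \frac{200 \sqrt{6}}{3} \approx -31501.0$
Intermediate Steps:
$b{\left(r \right)} = \frac{\sqrt{2}}{\sqrt{r}}$ ($b{\left(r \right)} = \frac{\sqrt{2 r}}{r} = \frac{\sqrt{2} \sqrt{r}}{r} = \frac{\sqrt{2}}{\sqrt{r}}$)
$-21664 - \left(b{\left(3 \right)} - 100\right)^{2} = -21664 - \left(\frac{\sqrt{2}}{\sqrt{3}} - 100\right)^{2} = -21664 - \left(\sqrt{2} \frac{\sqrt{3}}{3} - 100\right)^{2} = -21664 - \left(\frac{\sqrt{6}}{3} - 100\right)^{2} = -21664 - \left(-100 + \frac{\sqrt{6}}{3}\right)^{2}$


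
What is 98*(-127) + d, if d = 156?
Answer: -12290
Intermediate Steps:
98*(-127) + d = 98*(-127) + 156 = -12446 + 156 = -12290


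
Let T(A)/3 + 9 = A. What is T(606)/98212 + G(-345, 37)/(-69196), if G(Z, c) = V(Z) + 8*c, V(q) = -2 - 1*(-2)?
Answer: 23714821/1698969388 ≈ 0.013958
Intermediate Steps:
V(q) = 0 (V(q) = -2 + 2 = 0)
G(Z, c) = 8*c (G(Z, c) = 0 + 8*c = 8*c)
T(A) = -27 + 3*A
T(606)/98212 + G(-345, 37)/(-69196) = (-27 + 3*606)/98212 + (8*37)/(-69196) = (-27 + 1818)*(1/98212) + 296*(-1/69196) = 1791*(1/98212) - 74/17299 = 1791/98212 - 74/17299 = 23714821/1698969388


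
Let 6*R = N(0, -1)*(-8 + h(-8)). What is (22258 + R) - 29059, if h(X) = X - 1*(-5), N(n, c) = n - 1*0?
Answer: -6801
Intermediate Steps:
N(n, c) = n (N(n, c) = n + 0 = n)
h(X) = 5 + X (h(X) = X + 5 = 5 + X)
R = 0 (R = (0*(-8 + (5 - 8)))/6 = (0*(-8 - 3))/6 = (0*(-11))/6 = (⅙)*0 = 0)
(22258 + R) - 29059 = (22258 + 0) - 29059 = 22258 - 29059 = -6801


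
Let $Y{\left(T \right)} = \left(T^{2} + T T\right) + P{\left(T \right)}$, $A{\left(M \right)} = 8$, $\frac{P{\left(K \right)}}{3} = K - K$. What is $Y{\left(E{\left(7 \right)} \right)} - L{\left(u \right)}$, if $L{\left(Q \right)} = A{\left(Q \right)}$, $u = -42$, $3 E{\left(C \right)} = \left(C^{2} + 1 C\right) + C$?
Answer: $874$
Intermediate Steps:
$P{\left(K \right)} = 0$ ($P{\left(K \right)} = 3 \left(K - K\right) = 3 \cdot 0 = 0$)
$E{\left(C \right)} = \frac{C^{2}}{3} + \frac{2 C}{3}$ ($E{\left(C \right)} = \frac{\left(C^{2} + 1 C\right) + C}{3} = \frac{\left(C^{2} + C\right) + C}{3} = \frac{\left(C + C^{2}\right) + C}{3} = \frac{C^{2} + 2 C}{3} = \frac{C^{2}}{3} + \frac{2 C}{3}$)
$Y{\left(T \right)} = 2 T^{2}$ ($Y{\left(T \right)} = \left(T^{2} + T T\right) + 0 = \left(T^{2} + T^{2}\right) + 0 = 2 T^{2} + 0 = 2 T^{2}$)
$L{\left(Q \right)} = 8$
$Y{\left(E{\left(7 \right)} \right)} - L{\left(u \right)} = 2 \left(\frac{1}{3} \cdot 7 \left(2 + 7\right)\right)^{2} - 8 = 2 \left(\frac{1}{3} \cdot 7 \cdot 9\right)^{2} - 8 = 2 \cdot 21^{2} - 8 = 2 \cdot 441 - 8 = 882 - 8 = 874$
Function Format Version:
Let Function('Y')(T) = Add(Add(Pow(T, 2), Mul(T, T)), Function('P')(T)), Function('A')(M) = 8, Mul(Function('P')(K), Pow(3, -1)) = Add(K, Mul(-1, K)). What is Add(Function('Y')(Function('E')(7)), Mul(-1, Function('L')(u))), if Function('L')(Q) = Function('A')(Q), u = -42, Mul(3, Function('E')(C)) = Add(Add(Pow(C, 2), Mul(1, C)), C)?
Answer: 874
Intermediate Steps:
Function('P')(K) = 0 (Function('P')(K) = Mul(3, Add(K, Mul(-1, K))) = Mul(3, 0) = 0)
Function('E')(C) = Add(Mul(Rational(1, 3), Pow(C, 2)), Mul(Rational(2, 3), C)) (Function('E')(C) = Mul(Rational(1, 3), Add(Add(Pow(C, 2), Mul(1, C)), C)) = Mul(Rational(1, 3), Add(Add(Pow(C, 2), C), C)) = Mul(Rational(1, 3), Add(Add(C, Pow(C, 2)), C)) = Mul(Rational(1, 3), Add(Pow(C, 2), Mul(2, C))) = Add(Mul(Rational(1, 3), Pow(C, 2)), Mul(Rational(2, 3), C)))
Function('Y')(T) = Mul(2, Pow(T, 2)) (Function('Y')(T) = Add(Add(Pow(T, 2), Mul(T, T)), 0) = Add(Add(Pow(T, 2), Pow(T, 2)), 0) = Add(Mul(2, Pow(T, 2)), 0) = Mul(2, Pow(T, 2)))
Function('L')(Q) = 8
Add(Function('Y')(Function('E')(7)), Mul(-1, Function('L')(u))) = Add(Mul(2, Pow(Mul(Rational(1, 3), 7, Add(2, 7)), 2)), Mul(-1, 8)) = Add(Mul(2, Pow(Mul(Rational(1, 3), 7, 9), 2)), -8) = Add(Mul(2, Pow(21, 2)), -8) = Add(Mul(2, 441), -8) = Add(882, -8) = 874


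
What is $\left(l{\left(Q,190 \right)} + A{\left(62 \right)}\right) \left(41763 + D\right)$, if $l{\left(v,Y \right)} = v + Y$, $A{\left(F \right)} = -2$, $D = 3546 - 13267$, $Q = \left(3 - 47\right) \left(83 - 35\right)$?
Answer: $-61648808$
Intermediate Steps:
$Q = -2112$ ($Q = \left(-44\right) 48 = -2112$)
$D = -9721$
$l{\left(v,Y \right)} = Y + v$
$\left(l{\left(Q,190 \right)} + A{\left(62 \right)}\right) \left(41763 + D\right) = \left(\left(190 - 2112\right) - 2\right) \left(41763 - 9721\right) = \left(-1922 - 2\right) 32042 = \left(-1924\right) 32042 = -61648808$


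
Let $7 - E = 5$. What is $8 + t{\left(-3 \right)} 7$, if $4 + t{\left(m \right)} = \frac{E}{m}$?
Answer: $- \frac{74}{3} \approx -24.667$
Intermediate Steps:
$E = 2$ ($E = 7 - 5 = 2$)
$t{\left(m \right)} = -4 + \frac{2}{m}$
$8 + t{\left(-3 \right)} 7 = 8 + \left(-4 + \frac{2}{-3}\right) 7 = 8 + \left(-4 + 2 \left(- \frac{1}{3}\right)\right) 7 = 8 + \left(-4 - \frac{2}{3}\right) 7 = 8 - \frac{98}{3} = - \frac{74}{3}$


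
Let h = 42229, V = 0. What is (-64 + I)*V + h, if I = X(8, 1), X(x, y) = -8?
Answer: 42229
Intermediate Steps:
I = -8
(-64 + I)*V + h = (-64 - 8)*0 + 42229 = -72*0 + 42229 = 0 + 42229 = 42229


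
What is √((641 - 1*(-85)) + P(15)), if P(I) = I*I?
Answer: √951 ≈ 30.838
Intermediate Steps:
P(I) = I²
√((641 - 1*(-85)) + P(15)) = √((641 - 1*(-85)) + 15²) = √((641 + 85) + 225) = √(726 + 225) = √951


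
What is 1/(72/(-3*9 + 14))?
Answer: -13/72 ≈ -0.18056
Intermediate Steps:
1/(72/(-3*9 + 14)) = 1/(72/(-27 + 14)) = 1/(72/(-13)) = 1/(72*(-1/13)) = 1/(-72/13) = -13/72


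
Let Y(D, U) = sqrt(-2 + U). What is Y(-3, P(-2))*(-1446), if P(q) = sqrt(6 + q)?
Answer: 0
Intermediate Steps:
Y(-3, P(-2))*(-1446) = sqrt(-2 + sqrt(6 - 2))*(-1446) = sqrt(-2 + sqrt(4))*(-1446) = sqrt(-2 + 2)*(-1446) = sqrt(0)*(-1446) = 0*(-1446) = 0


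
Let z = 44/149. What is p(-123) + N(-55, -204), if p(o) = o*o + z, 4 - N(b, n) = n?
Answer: 2285257/149 ≈ 15337.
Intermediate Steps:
N(b, n) = 4 - n
z = 44/149 (z = 44*(1/149) = 44/149 ≈ 0.29530)
p(o) = 44/149 + o² (p(o) = o*o + 44/149 = o² + 44/149 = 44/149 + o²)
p(-123) + N(-55, -204) = (44/149 + (-123)²) + (4 - 1*(-204)) = (44/149 + 15129) + (4 + 204) = 2254265/149 + 208 = 2285257/149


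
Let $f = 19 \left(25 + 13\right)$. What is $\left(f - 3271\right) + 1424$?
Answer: $-1125$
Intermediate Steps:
$f = 722$ ($f = 19 \cdot 38 = 722$)
$\left(f - 3271\right) + 1424 = \left(722 - 3271\right) + 1424 = -2549 + 1424 = -1125$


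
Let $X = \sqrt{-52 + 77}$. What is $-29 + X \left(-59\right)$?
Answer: $-324$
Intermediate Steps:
$X = 5$ ($X = \sqrt{25} = 5$)
$-29 + X \left(-59\right) = -29 + 5 \left(-59\right) = -29 - 295 = -324$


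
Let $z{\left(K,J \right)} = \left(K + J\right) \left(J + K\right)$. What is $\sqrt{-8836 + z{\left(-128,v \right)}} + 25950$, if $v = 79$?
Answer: $25950 + 3 i \sqrt{715} \approx 25950.0 + 80.219 i$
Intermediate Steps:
$z{\left(K,J \right)} = \left(J + K\right)^{2}$ ($z{\left(K,J \right)} = \left(J + K\right) \left(J + K\right) = \left(J + K\right)^{2}$)
$\sqrt{-8836 + z{\left(-128,v \right)}} + 25950 = \sqrt{-8836 + \left(79 - 128\right)^{2}} + 25950 = \sqrt{-8836 + \left(-49\right)^{2}} + 25950 = \sqrt{-8836 + 2401} + 25950 = \sqrt{-6435} + 25950 = 3 i \sqrt{715} + 25950 = 25950 + 3 i \sqrt{715}$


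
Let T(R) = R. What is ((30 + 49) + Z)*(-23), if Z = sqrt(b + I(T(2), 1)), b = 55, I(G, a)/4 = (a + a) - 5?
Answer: -1817 - 23*sqrt(43) ≈ -1967.8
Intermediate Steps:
I(G, a) = -20 + 8*a (I(G, a) = 4*((a + a) - 5) = 4*(2*a - 5) = 4*(-5 + 2*a) = -20 + 8*a)
Z = sqrt(43) (Z = sqrt(55 + (-20 + 8*1)) = sqrt(55 + (-20 + 8)) = sqrt(55 - 12) = sqrt(43) ≈ 6.5574)
((30 + 49) + Z)*(-23) = ((30 + 49) + sqrt(43))*(-23) = (79 + sqrt(43))*(-23) = -1817 - 23*sqrt(43)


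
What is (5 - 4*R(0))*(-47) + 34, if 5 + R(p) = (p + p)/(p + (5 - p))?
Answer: -1141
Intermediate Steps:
R(p) = -5 + 2*p/5 (R(p) = -5 + (p + p)/(p + (5 - p)) = -5 + (2*p)/5 = -5 + (2*p)*(⅕) = -5 + 2*p/5)
(5 - 4*R(0))*(-47) + 34 = (5 - 4*(-5 + (⅖)*0))*(-47) + 34 = (5 - 4*(-5 + 0))*(-47) + 34 = (5 - 4*(-5))*(-47) + 34 = (5 + 20)*(-47) + 34 = 25*(-47) + 34 = -1175 + 34 = -1141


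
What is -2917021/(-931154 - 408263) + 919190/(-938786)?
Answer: 753639882138/628712963881 ≈ 1.1987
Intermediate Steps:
-2917021/(-931154 - 408263) + 919190/(-938786) = -2917021/(-1339417) + 919190*(-1/938786) = -2917021*(-1/1339417) - 459595/469393 = 2917021/1339417 - 459595/469393 = 753639882138/628712963881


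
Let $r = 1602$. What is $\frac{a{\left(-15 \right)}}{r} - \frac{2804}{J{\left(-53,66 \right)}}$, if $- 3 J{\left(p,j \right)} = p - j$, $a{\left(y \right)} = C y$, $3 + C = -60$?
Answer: $- \frac{1484841}{21182} \approx -70.099$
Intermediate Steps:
$C = -63$ ($C = -3 - 60 = -63$)
$a{\left(y \right)} = - 63 y$
$J{\left(p,j \right)} = - \frac{p}{3} + \frac{j}{3}$ ($J{\left(p,j \right)} = - \frac{p - j}{3} = - \frac{p}{3} + \frac{j}{3}$)
$\frac{a{\left(-15 \right)}}{r} - \frac{2804}{J{\left(-53,66 \right)}} = \frac{\left(-63\right) \left(-15\right)}{1602} - \frac{2804}{\left(- \frac{1}{3}\right) \left(-53\right) + \frac{1}{3} \cdot 66} = 945 \cdot \frac{1}{1602} - \frac{2804}{\frac{53}{3} + 22} = \frac{105}{178} - \frac{2804}{\frac{119}{3}} = \frac{105}{178} - \frac{8412}{119} = - \frac{1484841}{21182}$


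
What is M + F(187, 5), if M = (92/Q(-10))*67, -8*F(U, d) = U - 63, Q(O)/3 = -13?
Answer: -13537/78 ≈ -173.55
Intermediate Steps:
Q(O) = -39 (Q(O) = 3*(-13) = -39)
F(U, d) = 63/8 - U/8 (F(U, d) = -(U - 63)/8 = -(-63 + U)/8 = 63/8 - U/8)
M = -6164/39 (M = (92/(-39))*67 = (92*(-1/39))*67 = -92/39*67 = -6164/39 ≈ -158.05)
M + F(187, 5) = -6164/39 + (63/8 - ⅛*187) = -6164/39 + (63/8 - 187/8) = -6164/39 - 31/2 = -13537/78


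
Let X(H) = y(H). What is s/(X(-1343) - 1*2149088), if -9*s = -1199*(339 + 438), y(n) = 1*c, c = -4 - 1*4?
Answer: -310541/6447288 ≈ -0.048166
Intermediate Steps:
c = -8 (c = -4 - 4 = -8)
y(n) = -8 (y(n) = 1*(-8) = -8)
X(H) = -8
s = 310541/3 (s = -(-1199)*(339 + 438)/9 = -(-1199)*777/9 = -1/9*(-931623) = 310541/3 ≈ 1.0351e+5)
s/(X(-1343) - 1*2149088) = 310541/(3*(-8 - 1*2149088)) = 310541/(3*(-8 - 2149088)) = (310541/3)/(-2149096) = (310541/3)*(-1/2149096) = -310541/6447288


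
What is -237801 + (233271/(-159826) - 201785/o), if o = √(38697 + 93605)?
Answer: -38007015897/159826 - 201785*√132302/132302 ≈ -2.3836e+5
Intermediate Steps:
o = √132302 ≈ 363.73
-237801 + (233271/(-159826) - 201785/o) = -237801 + (233271/(-159826) - 201785*√132302/132302) = -237801 + (233271*(-1/159826) - 201785*√132302/132302) = -237801 + (-233271/159826 - 201785*√132302/132302) = -38007015897/159826 - 201785*√132302/132302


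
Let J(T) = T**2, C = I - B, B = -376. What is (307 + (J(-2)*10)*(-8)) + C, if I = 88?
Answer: 451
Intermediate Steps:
C = 464 (C = 88 - 1*(-376) = 88 + 376 = 464)
(307 + (J(-2)*10)*(-8)) + C = (307 + ((-2)**2*10)*(-8)) + 464 = (307 + (4*10)*(-8)) + 464 = (307 + 40*(-8)) + 464 = (307 - 320) + 464 = -13 + 464 = 451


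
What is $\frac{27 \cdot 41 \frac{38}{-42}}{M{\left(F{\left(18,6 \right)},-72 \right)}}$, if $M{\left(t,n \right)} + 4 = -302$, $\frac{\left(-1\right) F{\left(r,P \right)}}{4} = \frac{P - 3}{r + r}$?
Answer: $\frac{779}{238} \approx 3.2731$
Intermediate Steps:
$F{\left(r,P \right)} = - \frac{2 \left(-3 + P\right)}{r}$ ($F{\left(r,P \right)} = - 4 \frac{P - 3}{r + r} = - 4 \frac{-3 + P}{2 r} = - \frac{2 \left(-3 + P\right)}{r}$)
$M{\left(t,n \right)} = -306$ ($M{\left(t,n \right)} = -4 - 302 = -306$)
$\frac{27 \cdot 41 \frac{38}{-42}}{M{\left(F{\left(18,6 \right)},-72 \right)}} = \frac{27 \cdot 41 \frac{38}{-42}}{-306} = 1107 \cdot 38 \left(- \frac{1}{42}\right) \left(- \frac{1}{306}\right) = 1107 \left(- \frac{19}{21}\right) \left(- \frac{1}{306}\right) = \left(- \frac{7011}{7}\right) \left(- \frac{1}{306}\right) = \frac{779}{238}$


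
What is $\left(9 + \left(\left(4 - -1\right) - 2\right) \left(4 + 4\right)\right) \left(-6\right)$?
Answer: $-198$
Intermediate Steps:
$\left(9 + \left(\left(4 - -1\right) - 2\right) \left(4 + 4\right)\right) \left(-6\right) = \left(9 + \left(\left(4 + 1\right) - 2\right) 8\right) \left(-6\right) = \left(9 + \left(5 - 2\right) 8\right) \left(-6\right) = \left(9 + 3 \cdot 8\right) \left(-6\right) = \left(9 + 24\right) \left(-6\right) = 33 \left(-6\right) = -198$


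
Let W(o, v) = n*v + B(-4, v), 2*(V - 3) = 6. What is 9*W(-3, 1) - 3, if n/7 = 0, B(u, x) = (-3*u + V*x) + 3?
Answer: 186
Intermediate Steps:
V = 6 (V = 3 + (½)*6 = 3 + 3 = 6)
B(u, x) = 3 - 3*u + 6*x (B(u, x) = (-3*u + 6*x) + 3 = 3 - 3*u + 6*x)
n = 0 (n = 7*0 = 0)
W(o, v) = 15 + 6*v (W(o, v) = 0*v + (3 - 3*(-4) + 6*v) = 0 + (3 + 12 + 6*v) = 0 + (15 + 6*v) = 15 + 6*v)
9*W(-3, 1) - 3 = 9*(15 + 6*1) - 3 = 9*(15 + 6) - 3 = 9*21 - 3 = 189 - 3 = 186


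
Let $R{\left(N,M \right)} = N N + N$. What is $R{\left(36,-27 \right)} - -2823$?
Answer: $4155$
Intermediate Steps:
$R{\left(N,M \right)} = N + N^{2}$ ($R{\left(N,M \right)} = N^{2} + N = N + N^{2}$)
$R{\left(36,-27 \right)} - -2823 = 36 \left(1 + 36\right) - -2823 = 36 \cdot 37 + 2823 = 1332 + 2823 = 4155$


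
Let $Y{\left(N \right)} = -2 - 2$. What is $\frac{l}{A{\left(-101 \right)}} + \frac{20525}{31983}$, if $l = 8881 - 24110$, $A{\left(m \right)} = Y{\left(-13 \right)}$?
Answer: $\frac{487151207}{127932} \approx 3807.9$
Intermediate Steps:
$Y{\left(N \right)} = -4$ ($Y{\left(N \right)} = -2 - 2 = -4$)
$A{\left(m \right)} = -4$
$l = -15229$
$\frac{l}{A{\left(-101 \right)}} + \frac{20525}{31983} = - \frac{15229}{-4} + \frac{20525}{31983} = \left(-15229\right) \left(- \frac{1}{4}\right) + 20525 \cdot \frac{1}{31983} = \frac{15229}{4} + \frac{20525}{31983} = \frac{487151207}{127932}$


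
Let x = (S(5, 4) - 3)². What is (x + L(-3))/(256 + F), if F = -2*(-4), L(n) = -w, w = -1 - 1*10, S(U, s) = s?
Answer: 1/22 ≈ 0.045455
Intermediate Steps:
w = -11 (w = -1 - 10 = -11)
L(n) = 11 (L(n) = -1*(-11) = 11)
F = 8
x = 1 (x = (4 - 3)² = 1² = 1)
(x + L(-3))/(256 + F) = (1 + 11)/(256 + 8) = 12/264 = 12*(1/264) = 1/22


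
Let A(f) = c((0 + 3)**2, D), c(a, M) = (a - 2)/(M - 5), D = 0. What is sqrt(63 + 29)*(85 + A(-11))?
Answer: 836*sqrt(23)/5 ≈ 801.86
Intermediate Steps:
c(a, M) = (-2 + a)/(-5 + M)
A(f) = -7/5 (A(f) = (-2 + (0 + 3)**2)/(-5 + 0) = (-2 + 3**2)/(-5) = -(-2 + 9)/5 = -1/5*7 = -7/5)
sqrt(63 + 29)*(85 + A(-11)) = sqrt(63 + 29)*(85 - 7/5) = sqrt(92)*(418/5) = (2*sqrt(23))*(418/5) = 836*sqrt(23)/5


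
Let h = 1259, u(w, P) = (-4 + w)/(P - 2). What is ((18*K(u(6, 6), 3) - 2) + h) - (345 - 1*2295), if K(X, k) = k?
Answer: 3261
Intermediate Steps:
u(w, P) = (-4 + w)/(-2 + P)
((18*K(u(6, 6), 3) - 2) + h) - (345 - 1*2295) = ((18*3 - 2) + 1259) - (345 - 1*2295) = ((54 - 2) + 1259) - (345 - 2295) = (52 + 1259) - 1*(-1950) = 1311 + 1950 = 3261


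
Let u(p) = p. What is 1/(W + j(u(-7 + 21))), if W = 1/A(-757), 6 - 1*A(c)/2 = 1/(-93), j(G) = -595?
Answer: -1118/665117 ≈ -0.0016809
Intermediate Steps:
A(c) = 1118/93 (A(c) = 12 - 2/(-93) = 12 - 2*(-1/93) = 12 + 2/93 = 1118/93)
W = 93/1118 (W = 1/(1118/93) = 93/1118 ≈ 0.083184)
1/(W + j(u(-7 + 21))) = 1/(93/1118 - 595) = 1/(-665117/1118) = -1118/665117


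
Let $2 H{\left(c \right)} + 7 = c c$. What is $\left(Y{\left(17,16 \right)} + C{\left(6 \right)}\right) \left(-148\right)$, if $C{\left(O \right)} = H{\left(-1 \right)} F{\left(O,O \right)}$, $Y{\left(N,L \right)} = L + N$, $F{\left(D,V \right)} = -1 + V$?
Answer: $-2664$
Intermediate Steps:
$H{\left(c \right)} = - \frac{7}{2} + \frac{c^{2}}{2}$ ($H{\left(c \right)} = - \frac{7}{2} + \frac{c c}{2} = - \frac{7}{2} + \frac{c^{2}}{2}$)
$C{\left(O \right)} = 3 - 3 O$ ($C{\left(O \right)} = \left(- \frac{7}{2} + \frac{\left(-1\right)^{2}}{2}\right) \left(-1 + O\right) = \left(- \frac{7}{2} + \frac{1}{2} \cdot 1\right) \left(-1 + O\right) = \left(- \frac{7}{2} + \frac{1}{2}\right) \left(-1 + O\right) = - 3 \left(-1 + O\right) = 3 - 3 O$)
$\left(Y{\left(17,16 \right)} + C{\left(6 \right)}\right) \left(-148\right) = \left(\left(16 + 17\right) + \left(3 - 18\right)\right) \left(-148\right) = \left(33 + \left(3 - 18\right)\right) \left(-148\right) = \left(33 - 15\right) \left(-148\right) = 18 \left(-148\right) = -2664$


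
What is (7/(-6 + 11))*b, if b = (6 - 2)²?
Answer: 112/5 ≈ 22.400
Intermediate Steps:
b = 16 (b = 4² = 16)
(7/(-6 + 11))*b = (7/(-6 + 11))*16 = (7/5)*16 = 112/5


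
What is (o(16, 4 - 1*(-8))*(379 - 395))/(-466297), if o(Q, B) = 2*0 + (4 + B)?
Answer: 256/466297 ≈ 0.00054901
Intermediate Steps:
o(Q, B) = 4 + B (o(Q, B) = 0 + (4 + B) = 4 + B)
(o(16, 4 - 1*(-8))*(379 - 395))/(-466297) = ((4 + (4 - 1*(-8)))*(379 - 395))/(-466297) = ((4 + (4 + 8))*(-16))*(-1/466297) = ((4 + 12)*(-16))*(-1/466297) = (16*(-16))*(-1/466297) = -256*(-1/466297) = 256/466297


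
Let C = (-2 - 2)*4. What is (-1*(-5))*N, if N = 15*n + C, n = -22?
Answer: -1730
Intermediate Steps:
C = -16 (C = -4*4 = -16)
N = -346 (N = 15*(-22) - 16 = -330 - 16 = -346)
(-1*(-5))*N = -1*(-5)*(-346) = 5*(-346) = -1730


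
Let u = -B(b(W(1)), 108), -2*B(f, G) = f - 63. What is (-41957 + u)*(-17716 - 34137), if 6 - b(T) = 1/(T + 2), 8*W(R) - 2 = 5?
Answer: 100145824873/46 ≈ 2.1771e+9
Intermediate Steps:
W(R) = 7/8 (W(R) = ¼ + (⅛)*5 = ¼ + 5/8 = 7/8)
b(T) = 6 - 1/(2 + T) (b(T) = 6 - 1/(T + 2) = 6 - 1/(2 + T))
B(f, G) = 63/2 - f/2 (B(f, G) = -(f - 63)/2 = -(-63 + f)/2 = 63/2 - f/2)
u = -1319/46 (u = -(63/2 - (11 + 6*(7/8))/(2*(2 + 7/8))) = -(63/2 - (11 + 21/4)/(2*23/8)) = -(63/2 - 4*65/(23*4)) = -(63/2 - ½*130/23) = -(63/2 - 65/23) = -1*1319/46 = -1319/46 ≈ -28.674)
(-41957 + u)*(-17716 - 34137) = (-41957 - 1319/46)*(-17716 - 34137) = -1931341/46*(-51853) = 100145824873/46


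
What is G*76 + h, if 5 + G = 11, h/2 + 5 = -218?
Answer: 10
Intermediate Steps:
h = -446 (h = -10 + 2*(-218) = -10 - 436 = -446)
G = 6 (G = -5 + 11 = 6)
G*76 + h = 6*76 - 446 = 456 - 446 = 10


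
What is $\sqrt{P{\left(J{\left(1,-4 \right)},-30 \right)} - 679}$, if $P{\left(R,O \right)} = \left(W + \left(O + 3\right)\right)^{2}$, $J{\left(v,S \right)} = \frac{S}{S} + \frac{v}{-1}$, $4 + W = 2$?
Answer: $9 \sqrt{2} \approx 12.728$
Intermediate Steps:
$W = -2$ ($W = -4 + 2 = -2$)
$J{\left(v,S \right)} = 1 - v$ ($J{\left(v,S \right)} = 1 + v \left(-1\right) = 1 - v$)
$P{\left(R,O \right)} = \left(1 + O\right)^{2}$ ($P{\left(R,O \right)} = \left(-2 + \left(O + 3\right)\right)^{2} = \left(-2 + \left(3 + O\right)\right)^{2} = \left(1 + O\right)^{2}$)
$\sqrt{P{\left(J{\left(1,-4 \right)},-30 \right)} - 679} = \sqrt{\left(1 - 30\right)^{2} - 679} = \sqrt{\left(-29\right)^{2} - 679} = \sqrt{841 - 679} = \sqrt{162} = 9 \sqrt{2}$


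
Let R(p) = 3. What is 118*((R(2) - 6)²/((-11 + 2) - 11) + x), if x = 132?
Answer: 155229/10 ≈ 15523.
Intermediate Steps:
118*((R(2) - 6)²/((-11 + 2) - 11) + x) = 118*((3 - 6)²/((-11 + 2) - 11) + 132) = 118*((-3)²/(-9 - 11) + 132) = 118*(9/(-20) + 132) = 118*(9*(-1/20) + 132) = 118*(-9/20 + 132) = 118*(2631/20) = 155229/10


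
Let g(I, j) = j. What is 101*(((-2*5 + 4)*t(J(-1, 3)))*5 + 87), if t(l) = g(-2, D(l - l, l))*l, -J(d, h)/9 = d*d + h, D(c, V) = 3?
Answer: 336027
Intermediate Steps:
J(d, h) = -9*h - 9*d² (J(d, h) = -9*(d*d + h) = -9*(d² + h) = -9*(h + d²) = -9*h - 9*d²)
t(l) = 3*l
101*(((-2*5 + 4)*t(J(-1, 3)))*5 + 87) = 101*(((-2*5 + 4)*(3*(-9*3 - 9*(-1)²)))*5 + 87) = 101*(((-10 + 4)*(3*(-27 - 9*1)))*5 + 87) = 101*(-18*(-27 - 9)*5 + 87) = 101*(-18*(-36)*5 + 87) = 101*(-6*(-108)*5 + 87) = 101*(648*5 + 87) = 101*(3240 + 87) = 101*3327 = 336027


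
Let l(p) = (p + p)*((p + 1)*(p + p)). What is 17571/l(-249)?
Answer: -5857/20501664 ≈ -0.00028568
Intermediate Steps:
l(p) = 4*p²*(1 + p) (l(p) = (2*p)*((1 + p)*(2*p)) = (2*p)*(2*p*(1 + p)) = 4*p²*(1 + p))
17571/l(-249) = 17571/((4*(-249)²*(1 - 249))) = 17571/((4*62001*(-248))) = 17571/(-61504992) = 17571*(-1/61504992) = -5857/20501664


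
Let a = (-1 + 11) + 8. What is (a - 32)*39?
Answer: -546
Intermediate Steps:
a = 18 (a = 10 + 8 = 18)
(a - 32)*39 = (18 - 32)*39 = -14*39 = -546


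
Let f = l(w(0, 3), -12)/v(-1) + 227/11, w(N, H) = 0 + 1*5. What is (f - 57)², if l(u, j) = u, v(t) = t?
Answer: 207025/121 ≈ 1711.0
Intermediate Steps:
w(N, H) = 5 (w(N, H) = 0 + 5 = 5)
f = 172/11 (f = 5/(-1) + 227/11 = 5*(-1) + 227*(1/11) = -5 + 227/11 = 172/11 ≈ 15.636)
(f - 57)² = (172/11 - 57)² = (-455/11)² = 207025/121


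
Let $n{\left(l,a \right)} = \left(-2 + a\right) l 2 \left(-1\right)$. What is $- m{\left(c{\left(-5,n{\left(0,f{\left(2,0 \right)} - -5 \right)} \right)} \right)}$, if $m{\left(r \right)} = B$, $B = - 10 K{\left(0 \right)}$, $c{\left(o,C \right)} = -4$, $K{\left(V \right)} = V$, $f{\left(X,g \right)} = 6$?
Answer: $0$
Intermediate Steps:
$n{\left(l,a \right)} = - 2 l \left(-2 + a\right)$ ($n{\left(l,a \right)} = l \left(-2 + a\right) 2 \left(-1\right) = 2 l \left(-2 + a\right) \left(-1\right) = - 2 l \left(-2 + a\right)$)
$B = 0$ ($B = \left(-10\right) 0 = 0$)
$m{\left(r \right)} = 0$
$- m{\left(c{\left(-5,n{\left(0,f{\left(2,0 \right)} - -5 \right)} \right)} \right)} = \left(-1\right) 0 = 0$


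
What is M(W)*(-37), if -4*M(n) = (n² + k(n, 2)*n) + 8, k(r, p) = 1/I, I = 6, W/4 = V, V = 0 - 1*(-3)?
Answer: 2849/2 ≈ 1424.5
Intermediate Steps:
V = 3 (V = 0 + 3 = 3)
W = 12 (W = 4*3 = 12)
k(r, p) = ⅙ (k(r, p) = 1/6 = ⅙)
M(n) = -2 - n²/4 - n/24 (M(n) = -((n² + n/6) + 8)/4 = -(8 + n² + n/6)/4 = -2 - n²/4 - n/24)
M(W)*(-37) = (-2 - ¼*12² - 1/24*12)*(-37) = (-2 - ¼*144 - ½)*(-37) = (-2 - 36 - ½)*(-37) = -77/2*(-37) = 2849/2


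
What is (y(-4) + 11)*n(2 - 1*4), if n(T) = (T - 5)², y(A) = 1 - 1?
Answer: 539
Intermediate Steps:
y(A) = 0
n(T) = (-5 + T)²
(y(-4) + 11)*n(2 - 1*4) = (0 + 11)*(-5 + (2 - 1*4))² = 11*(-5 + (2 - 4))² = 11*(-5 - 2)² = 11*(-7)² = 11*49 = 539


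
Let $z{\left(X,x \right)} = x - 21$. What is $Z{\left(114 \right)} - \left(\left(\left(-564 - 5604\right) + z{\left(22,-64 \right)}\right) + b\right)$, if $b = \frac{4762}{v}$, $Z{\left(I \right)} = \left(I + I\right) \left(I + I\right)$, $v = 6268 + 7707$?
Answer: $\frac{813857313}{13975} \approx 58237.0$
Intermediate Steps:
$v = 13975$
$Z{\left(I \right)} = 4 I^{2}$ ($Z{\left(I \right)} = 2 I 2 I = 4 I^{2}$)
$z{\left(X,x \right)} = -21 + x$ ($z{\left(X,x \right)} = x - 21 = -21 + x$)
$b = \frac{4762}{13975} \approx 0.34075$
$Z{\left(114 \right)} - \left(\left(\left(-564 - 5604\right) + z{\left(22,-64 \right)}\right) + b\right) = 4 \cdot 114^{2} - \left(\left(\left(-564 - 5604\right) - 85\right) + \frac{4762}{13975}\right) = 4 \cdot 12996 - \left(\left(-6168 - 85\right) + \frac{4762}{13975}\right) = 51984 - \left(-6253 + \frac{4762}{13975}\right) = 51984 - - \frac{87380913}{13975} = 51984 + \frac{87380913}{13975} = \frac{813857313}{13975}$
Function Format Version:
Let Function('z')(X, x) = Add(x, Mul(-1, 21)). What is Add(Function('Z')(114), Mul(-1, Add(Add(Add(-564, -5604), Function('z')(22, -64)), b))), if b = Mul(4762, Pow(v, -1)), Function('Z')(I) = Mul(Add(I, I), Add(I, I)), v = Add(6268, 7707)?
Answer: Rational(813857313, 13975) ≈ 58237.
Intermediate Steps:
v = 13975
Function('Z')(I) = Mul(4, Pow(I, 2)) (Function('Z')(I) = Mul(Mul(2, I), Mul(2, I)) = Mul(4, Pow(I, 2)))
Function('z')(X, x) = Add(-21, x) (Function('z')(X, x) = Add(x, -21) = Add(-21, x))
b = Rational(4762, 13975) (b = Mul(4762, Pow(13975, -1)) = Mul(4762, Rational(1, 13975)) = Rational(4762, 13975) ≈ 0.34075)
Add(Function('Z')(114), Mul(-1, Add(Add(Add(-564, -5604), Function('z')(22, -64)), b))) = Add(Mul(4, Pow(114, 2)), Mul(-1, Add(Add(Add(-564, -5604), Add(-21, -64)), Rational(4762, 13975)))) = Add(Mul(4, 12996), Mul(-1, Add(Add(-6168, -85), Rational(4762, 13975)))) = Add(51984, Mul(-1, Add(-6253, Rational(4762, 13975)))) = Add(51984, Mul(-1, Rational(-87380913, 13975))) = Add(51984, Rational(87380913, 13975)) = Rational(813857313, 13975)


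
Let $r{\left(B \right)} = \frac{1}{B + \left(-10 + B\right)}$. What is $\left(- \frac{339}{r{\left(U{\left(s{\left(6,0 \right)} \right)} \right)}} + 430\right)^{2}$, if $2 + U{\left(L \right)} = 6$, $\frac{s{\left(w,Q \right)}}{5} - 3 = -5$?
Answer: $1227664$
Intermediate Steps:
$s{\left(w,Q \right)} = -10$ ($s{\left(w,Q \right)} = 15 + 5 \left(-5\right) = 15 - 25 = -10$)
$U{\left(L \right)} = 4$ ($U{\left(L \right)} = -2 + 6 = 4$)
$r{\left(B \right)} = \frac{1}{-10 + 2 B}$
$\left(- \frac{339}{r{\left(U{\left(s{\left(6,0 \right)} \right)} \right)}} + 430\right)^{2} = \left(- \frac{339}{\frac{1}{2} \frac{1}{-5 + 4}} + 430\right)^{2} = \left(- \frac{339}{\frac{1}{2} \frac{1}{-1}} + 430\right)^{2} = \left(- \frac{339}{\frac{1}{2} \left(-1\right)} + 430\right)^{2} = \left(- \frac{339}{- \frac{1}{2}} + 430\right)^{2} = \left(\left(-339\right) \left(-2\right) + 430\right)^{2} = \left(678 + 430\right)^{2} = 1108^{2} = 1227664$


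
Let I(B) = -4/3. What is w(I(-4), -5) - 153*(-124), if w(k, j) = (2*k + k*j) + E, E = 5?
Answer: 18981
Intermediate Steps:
I(B) = -4/3 (I(B) = -4*⅓ = -4/3)
w(k, j) = 5 + 2*k + j*k (w(k, j) = (2*k + k*j) + 5 = (2*k + j*k) + 5 = 5 + 2*k + j*k)
w(I(-4), -5) - 153*(-124) = (5 + 2*(-4/3) - 5*(-4/3)) - 153*(-124) = (5 - 8/3 + 20/3) + 18972 = 9 + 18972 = 18981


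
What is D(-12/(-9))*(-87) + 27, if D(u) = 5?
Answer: -408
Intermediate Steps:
D(-12/(-9))*(-87) + 27 = 5*(-87) + 27 = -435 + 27 = -408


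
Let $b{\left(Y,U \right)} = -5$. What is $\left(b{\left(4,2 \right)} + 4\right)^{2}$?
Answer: $1$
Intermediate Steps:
$\left(b{\left(4,2 \right)} + 4\right)^{2} = \left(-5 + 4\right)^{2} = \left(-1\right)^{2} = 1$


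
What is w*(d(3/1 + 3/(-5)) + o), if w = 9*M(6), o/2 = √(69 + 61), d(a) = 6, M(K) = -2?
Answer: -108 - 36*√130 ≈ -518.46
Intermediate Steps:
o = 2*√130 (o = 2*√(69 + 61) = 2*√130 ≈ 22.803)
w = -18 (w = 9*(-2) = -18)
w*(d(3/1 + 3/(-5)) + o) = -18*(6 + 2*√130) = -108 - 36*√130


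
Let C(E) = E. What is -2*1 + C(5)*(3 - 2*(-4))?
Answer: 53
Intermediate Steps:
-2*1 + C(5)*(3 - 2*(-4)) = -2*1 + 5*(3 - 2*(-4)) = -2 + 5*(3 + 8) = -2 + 5*11 = -2 + 55 = 53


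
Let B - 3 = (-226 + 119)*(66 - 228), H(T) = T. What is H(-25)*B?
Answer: -433425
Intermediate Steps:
B = 17337 (B = 3 + (-226 + 119)*(66 - 228) = 3 - 107*(-162) = 3 + 17334 = 17337)
H(-25)*B = -25*17337 = -433425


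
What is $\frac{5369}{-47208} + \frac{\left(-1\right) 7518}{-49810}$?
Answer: $\frac{6248561}{167959320} \approx 0.037203$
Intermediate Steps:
$\frac{5369}{-47208} + \frac{\left(-1\right) 7518}{-49810} = 5369 \left(- \frac{1}{47208}\right) - - \frac{3759}{24905} = - \frac{767}{6744} + \frac{3759}{24905} = \frac{6248561}{167959320}$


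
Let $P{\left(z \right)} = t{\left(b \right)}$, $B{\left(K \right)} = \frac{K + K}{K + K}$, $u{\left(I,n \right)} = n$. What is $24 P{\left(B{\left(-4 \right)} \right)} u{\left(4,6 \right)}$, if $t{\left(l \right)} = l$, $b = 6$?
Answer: $864$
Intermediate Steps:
$B{\left(K \right)} = 1$ ($B{\left(K \right)} = \frac{2 K}{2 K} = 2 K \frac{1}{2 K} = 1$)
$P{\left(z \right)} = 6$
$24 P{\left(B{\left(-4 \right)} \right)} u{\left(4,6 \right)} = 24 \cdot 6 \cdot 6 = 144 \cdot 6 = 864$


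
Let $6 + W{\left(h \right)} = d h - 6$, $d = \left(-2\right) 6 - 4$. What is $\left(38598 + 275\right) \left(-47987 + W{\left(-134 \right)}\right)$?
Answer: $-1782521415$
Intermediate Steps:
$d = -16$ ($d = -12 - 4 = -16$)
$W{\left(h \right)} = -12 - 16 h$ ($W{\left(h \right)} = -6 - \left(6 + 16 h\right) = -12 - 16 h$)
$\left(38598 + 275\right) \left(-47987 + W{\left(-134 \right)}\right) = \left(38598 + 275\right) \left(-47987 - -2132\right) = 38873 \left(-47987 + \left(-12 + 2144\right)\right) = 38873 \left(-47987 + 2132\right) = 38873 \left(-45855\right) = -1782521415$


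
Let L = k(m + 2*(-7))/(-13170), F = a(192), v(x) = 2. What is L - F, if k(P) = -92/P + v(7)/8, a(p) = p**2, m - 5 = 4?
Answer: -9709977973/263400 ≈ -36864.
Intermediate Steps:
m = 9 (m = 5 + 4 = 9)
F = 36864 (F = 192**2 = 36864)
k(P) = 1/4 - 92/P (k(P) = -92/P + 2/8 = -92/P + 2*(1/8) = -92/P + 1/4 = 1/4 - 92/P)
L = -373/263400 (L = ((-368 + (9 + 2*(-7)))/(4*(9 + 2*(-7))))/(-13170) = ((-368 + (9 - 14))/(4*(9 - 14)))*(-1/13170) = ((1/4)*(-368 - 5)/(-5))*(-1/13170) = ((1/4)*(-1/5)*(-373))*(-1/13170) = (373/20)*(-1/13170) = -373/263400 ≈ -0.0014161)
L - F = -373/263400 - 1*36864 = -373/263400 - 36864 = -9709977973/263400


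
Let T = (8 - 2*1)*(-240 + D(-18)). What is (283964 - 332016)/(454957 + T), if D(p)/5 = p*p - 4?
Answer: -48052/463117 ≈ -0.10376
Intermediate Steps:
D(p) = -20 + 5*p**2 (D(p) = 5*(p*p - 4) = 5*(p**2 - 4) = 5*(-4 + p**2) = -20 + 5*p**2)
T = 8160 (T = (8 - 2*1)*(-240 + (-20 + 5*(-18)**2)) = (8 - 2)*(-240 + (-20 + 5*324)) = 6*(-240 + (-20 + 1620)) = 6*(-240 + 1600) = 6*1360 = 8160)
(283964 - 332016)/(454957 + T) = (283964 - 332016)/(454957 + 8160) = -48052/463117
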